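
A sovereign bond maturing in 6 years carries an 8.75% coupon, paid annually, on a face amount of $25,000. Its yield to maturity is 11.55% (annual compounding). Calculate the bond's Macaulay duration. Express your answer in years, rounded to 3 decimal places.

4.838 years

Periodic yield y = 0.1155. Discount each cash flow and weight by its year:
  t   CF        PV=CF/(1+0.1155)^t    t·PV
  1     2,187.50     1,961.0040     1,961.0040
  2     2,187.50     1,757.9597     3,515.9194
  3     2,187.50     1,575.9388     4,727.8163
  4     2,187.50     1,412.7645     5,651.0579
  5     2,187.50     1,266.4854     6,332.4270
  6    27,187.50    14,110.8062    84,664.8371
  Σ                 22,084.9585   106,853.0617
Price P = Σ PV = 22,084.9585.
Macaulay duration = Σ(t·PV) / P = 106,853.0617 / 22,084.9585 = 4.83827 years.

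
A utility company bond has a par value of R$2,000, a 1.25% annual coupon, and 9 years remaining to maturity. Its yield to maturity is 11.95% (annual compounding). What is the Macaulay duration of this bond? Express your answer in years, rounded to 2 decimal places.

Periodic yield y = 0.1195. Discount each cash flow and weight by its year:
  t   CF        PV=CF/(1+0.1195)^t    t·PV
  1        25.00        22.3314        22.3314
  2        25.00        19.9477        39.8953
  3        25.00        17.8184        53.4551
  4        25.00        15.9164        63.6654
  5        25.00        14.2174        71.0869
  6        25.00        12.6998        76.1985
  7        25.00        11.3441        79.4089
  8        25.00        10.1332        81.0657
  9     2,025.00       733.1758     6,598.5826
  Σ                    857.5841     7,085.6899
Price P = Σ PV = 857.5841.
Macaulay duration = Σ(t·PV) / P = 7,085.6899 / 857.5841 = 8.26238 years.

8.26 years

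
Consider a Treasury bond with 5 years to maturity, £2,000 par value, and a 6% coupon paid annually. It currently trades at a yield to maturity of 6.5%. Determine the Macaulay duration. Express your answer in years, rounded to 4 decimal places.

Periodic yield y = 0.065. Discount each cash flow and weight by its year:
  t   CF        PV=CF/(1+0.065)^t    t·PV
  1       120.00       112.6761       112.6761
  2       120.00       105.7991       211.5982
  3       120.00        99.3419       298.0257
  4       120.00        93.2788       373.1151
  5     2,120.00     1,547.3474     7,736.7369
  Σ                  1,958.4432     8,732.1519
Price P = Σ PV = 1,958.4432.
Macaulay duration = Σ(t·PV) / P = 8,732.1519 / 1,958.4432 = 4.45872 years.

4.4587 years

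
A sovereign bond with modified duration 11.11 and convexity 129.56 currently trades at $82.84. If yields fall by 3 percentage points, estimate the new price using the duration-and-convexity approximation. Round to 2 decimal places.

$115.28

Duration effect: -D_mod·Δy = -11.11 × (-0.03) = +0.333300
Convexity effect: ½·C·(Δy)² = 0.5 × 129.56 × (-0.03)² = +0.0583020
ΔP/P ≈ +0.333300 + 0.0583020 = +0.391602
New price ≈ 82.84 × (1 + 0.391602) = 115.28030968.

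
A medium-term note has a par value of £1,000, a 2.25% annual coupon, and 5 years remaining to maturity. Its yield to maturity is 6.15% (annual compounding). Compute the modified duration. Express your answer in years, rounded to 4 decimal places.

4.4850 years

Periodic yield y = 0.0615. First find Macaulay duration:
  t   CF        PV=CF/(1+0.0615)^t    t·PV
  1        22.50        21.1964        21.1964
  2        22.50        19.9684        39.9367
  3        22.50        18.8115        56.4344
  4        22.50        17.7216        70.8863
  5     1,022.50       758.6882     3,793.4410
  Σ                    836.3860     3,981.8948
P = 836.3860; Macaulay duration = 3,981.8948 / 836.3860 = 4.76083 years.
Modified duration = D_Mac / (1 + y) = 4.76083 / 1.0615 = 4.48501 years.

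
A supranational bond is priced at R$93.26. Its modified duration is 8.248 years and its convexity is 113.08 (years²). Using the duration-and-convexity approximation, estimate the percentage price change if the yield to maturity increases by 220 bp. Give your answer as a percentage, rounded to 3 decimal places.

-15.409%

Duration effect: -D_mod·Δy = -8.248 × (+0.022) = -0.181456
Convexity effect: ½·C·(Δy)² = 0.5 × 113.08 × (0.022)² = +0.02736536
ΔP/P ≈ -0.181456 + 0.02736536 = -0.15409064
= -15.409064%.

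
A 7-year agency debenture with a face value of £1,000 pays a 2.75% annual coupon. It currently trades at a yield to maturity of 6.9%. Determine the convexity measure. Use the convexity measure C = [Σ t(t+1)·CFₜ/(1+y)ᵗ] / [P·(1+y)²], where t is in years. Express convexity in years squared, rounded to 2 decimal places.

With y = 0.069:
  t   CF        PV=CF/(1+0.069)^t    t·PV        t(t+1)·PV
  1        27.50        25.7250        25.7250          51.4500
  2        27.50        24.0645        48.1290         144.3871
  3        27.50        22.5112        67.5337         270.1350
  4        27.50        21.0582        84.2329         421.1646
  5        27.50        19.6990        98.4950         590.9700
  6        27.50        18.4275       110.5650         773.9551
  7     1,027.50       644.0772     4,508.5401      36,068.3206
  Σ                    775.5626     4,943.2208      38,320.3823
P = 775.5626.
Convexity = Σ t(t+1)·PV / [P·(1+y)²] = 38,320.3823 / (775.5626 × 1.142761) = 43.23720.

43.24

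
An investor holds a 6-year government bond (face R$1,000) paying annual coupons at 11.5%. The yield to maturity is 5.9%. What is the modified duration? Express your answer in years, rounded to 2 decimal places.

Periodic yield y = 0.059. First find Macaulay duration:
  t   CF        PV=CF/(1+0.059)^t    t·PV
  1       115.00       108.5930       108.5930
  2       115.00       102.5430       205.0860
  3       115.00        96.8300       290.4900
  4       115.00        91.4353       365.7413
  5       115.00        86.3412       431.7060
  6     1,115.00       790.4950     4,742.9698
  Σ                  1,276.2375     6,144.5860
P = 1,276.2375; Macaulay duration = 6,144.5860 / 1,276.2375 = 4.81461 years.
Modified duration = D_Mac / (1 + y) = 4.81461 / 1.059 = 4.54637 years.

4.55 years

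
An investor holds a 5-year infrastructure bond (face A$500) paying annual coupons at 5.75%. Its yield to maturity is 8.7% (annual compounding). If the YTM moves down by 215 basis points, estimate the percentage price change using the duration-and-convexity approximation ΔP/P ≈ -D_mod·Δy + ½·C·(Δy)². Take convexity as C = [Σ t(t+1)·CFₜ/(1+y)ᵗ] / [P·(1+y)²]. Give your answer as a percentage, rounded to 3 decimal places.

+9.299%

With y = 0.087:
  t   CF        PV=CF/(1+0.087)^t    t·PV        t(t+1)·PV
  1        28.75        26.4489        26.4489          52.8979
  2        28.75        24.3321        48.6641         145.9923
  3        28.75        22.3846        67.1538         268.6151
  4        28.75        20.5930        82.3720         411.8601
  5       528.75       348.4197     1,742.0983      10,452.5900
  Σ                    442.1783     1,966.7372      11,331.9554
P = 442.1783; D_Mac = 4.44784 yrs; D_mod = 4.09185 yrs; C = 21.68944.
Duration effect: -4.09185 × (-0.0215) = +0.087975
Convexity effect: 0.5 × 21.68944 × (-0.0215)² = +0.0050130
ΔP/P ≈ +0.087975 + 0.0050130 = +0.092988 = +9.2988%.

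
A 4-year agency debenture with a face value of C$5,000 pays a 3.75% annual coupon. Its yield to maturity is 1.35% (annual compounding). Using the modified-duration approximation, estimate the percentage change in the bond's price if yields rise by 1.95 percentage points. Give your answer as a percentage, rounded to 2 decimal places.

-7.31%

Periodic yield y = 0.0135. Modified duration first:
  t   CF        PV=CF/(1+0.0135)^t    t·PV
  1       187.50       185.0025       185.0025
  2       187.50       182.5382       365.0764
  3       187.50       180.1068       540.3203
  4     5,187.50     4,916.5799    19,666.3194
  Σ                  5,464.2273    20,756.7186
P = 5,464.2273; D_Mac = 3.79866 yrs; D_mod = 3.79866/(1+0.0135) = 3.74806 yrs.
ΔP/P ≈ -D_mod · Δy = -3.74806 × (+0.0195) = -0.073087 = -7.3087%.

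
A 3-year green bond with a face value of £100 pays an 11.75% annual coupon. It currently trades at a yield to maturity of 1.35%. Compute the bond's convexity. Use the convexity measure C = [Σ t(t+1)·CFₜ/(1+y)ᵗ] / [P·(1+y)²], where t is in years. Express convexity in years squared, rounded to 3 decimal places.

10.304

With y = 0.0135:
  t   CF        PV=CF/(1+0.0135)^t    t·PV        t(t+1)·PV
  1        11.75        11.5935        11.5935          23.1870
  2        11.75        11.4391        22.8781          68.6344
  3       111.75       107.3436       322.0309       1,288.1235
  Σ                    130.3762       356.5025       1,379.9449
P = 130.3762.
Convexity = Σ t(t+1)·PV / [P·(1+y)²] = 1,379.9449 / (130.3762 × 1.027182) = 10.30424.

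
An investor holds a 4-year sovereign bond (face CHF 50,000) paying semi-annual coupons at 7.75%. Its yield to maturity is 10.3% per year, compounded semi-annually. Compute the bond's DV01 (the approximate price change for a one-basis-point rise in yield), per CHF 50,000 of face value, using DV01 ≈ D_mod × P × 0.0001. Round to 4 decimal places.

Periodic yield y = 0.0515.
  t   CF        PV=CF/(1+0.0515)^t    t·PV
  1     1,937.50     1,842.6058     1,842.6058
  2     1,937.50     1,752.3593     3,504.7186
  3     1,937.50     1,666.5329     4,999.5986
  4     1,937.50     1,584.9100     6,339.6400
  5     1,937.50     1,507.2848     7,536.4241
  6     1,937.50     1,433.4616     8,600.7693
  7     1,937.50     1,363.2540     9,542.7778
  8    51,937.50    34,754.1623   278,033.2984
  Σ                 45,904.5706   320,399.8326
P = 45,904.5706; D_Mac = 6.97969 half-year periods = 3.48985 yrs; D_mod = 3.31892 yrs.
DV01 ≈ 3.31892 × 45,904.5706 × 0.0001 = 15.235370.

CHF 15.2354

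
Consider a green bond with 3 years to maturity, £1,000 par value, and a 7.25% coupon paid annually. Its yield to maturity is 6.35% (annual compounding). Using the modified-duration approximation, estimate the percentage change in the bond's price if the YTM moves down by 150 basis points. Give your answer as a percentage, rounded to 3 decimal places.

+3.955%

Periodic yield y = 0.0635. Modified duration first:
  t   CF        PV=CF/(1+0.0635)^t    t·PV
  1        72.50        68.1711        68.1711
  2        72.50        64.1007       128.2015
  3     1,072.50       891.6303     2,674.8909
  Σ                  1,023.9022     2,871.2635
P = 1,023.9022; D_Mac = 2.80424 yrs; D_mod = 2.80424/(1+0.0635) = 2.63680 yrs.
ΔP/P ≈ -D_mod · Δy = -2.63680 × (-0.015) = +0.039552 = +3.9552%.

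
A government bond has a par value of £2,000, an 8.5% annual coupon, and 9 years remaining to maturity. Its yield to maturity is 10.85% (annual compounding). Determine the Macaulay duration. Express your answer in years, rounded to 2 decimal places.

6.45 years

Periodic yield y = 0.1085. Discount each cash flow and weight by its year:
  t   CF        PV=CF/(1+0.1085)^t    t·PV
  1       170.00       153.3604       153.3604
  2       170.00       138.3495       276.6990
  3       170.00       124.8078       374.4235
  4       170.00       112.5916       450.3665
  5       170.00       101.5712       507.8558
  6       170.00        91.6294       549.7763
  7       170.00        82.6607       578.6248
  8       170.00        74.5699       596.5589
  9     2,170.00       858.6941     7,728.2465
  Σ                  1,738.2345    11,215.9117
Price P = Σ PV = 1,738.2345.
Macaulay duration = Σ(t·PV) / P = 11,215.9117 / 1,738.2345 = 6.45247 years.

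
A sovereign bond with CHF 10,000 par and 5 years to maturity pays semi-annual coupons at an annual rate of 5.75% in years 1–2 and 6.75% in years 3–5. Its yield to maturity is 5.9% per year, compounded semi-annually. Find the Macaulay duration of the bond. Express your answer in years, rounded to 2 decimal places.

Periodic yield y = 0.0295. Discount each cash flow and weight by its period:
  t   CF        PV=CF/(1+0.0295)^t    t·PV
  1       287.50       279.2618       279.2618
  2       287.50       271.2596       542.5192
  3       287.50       263.4868       790.4603
  4       287.50       255.9366     1,023.7465
  5       337.50       291.8381     1,459.1906
  6       337.50       283.4756     1,700.8536
  7       337.50       275.3527     1,927.4688
  8       337.50       267.4625     2,139.7003
  9       337.50       259.7985     2,338.1864
  10   10,337.50     7,729.5109    77,295.1088
  Σ                 10,177.3831    89,496.4964
Price P = Σ PV = 10,177.3831.
Macaulay duration = Σ(t·PV) / P = 89,496.4964 / 10,177.3831 = 8.79366 half-year periods.
In years: 8.79366 / 2 = 4.39683 years.

4.40 years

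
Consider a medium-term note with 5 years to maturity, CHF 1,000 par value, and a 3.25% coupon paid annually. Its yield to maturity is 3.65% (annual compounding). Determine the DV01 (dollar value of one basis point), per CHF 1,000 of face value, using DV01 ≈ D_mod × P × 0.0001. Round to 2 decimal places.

CHF 0.44

Periodic yield y = 0.0365.
  t   CF        PV=CF/(1+0.0365)^t    t·PV
  1        32.50        31.3555        31.3555
  2        32.50        30.2513        60.5027
  3        32.50        29.1861        87.5582
  4        32.50        28.1583       112.6331
  5     1,032.50       863.0650     4,315.3252
  Σ                    982.0163     4,607.3747
P = 982.0163; D_Mac = 4.69175 yrs; D_mod = 4.52653 yrs.
DV01 ≈ 4.52653 × 982.0163 × 0.0001 = 0.444513.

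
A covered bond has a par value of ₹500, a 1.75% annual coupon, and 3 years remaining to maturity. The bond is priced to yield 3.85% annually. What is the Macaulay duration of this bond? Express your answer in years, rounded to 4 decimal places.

Periodic yield y = 0.0385. Discount each cash flow and weight by its year:
  t   CF        PV=CF/(1+0.0385)^t    t·PV
  1         8.75         8.4256         8.4256
  2         8.75         8.1133        16.2265
  3       508.75       454.2395     1,362.7186
  Σ                    470.7784     1,387.3707
Price P = Σ PV = 470.7784.
Macaulay duration = Σ(t·PV) / P = 1,387.3707 / 470.7784 = 2.94697 years.

2.9470 years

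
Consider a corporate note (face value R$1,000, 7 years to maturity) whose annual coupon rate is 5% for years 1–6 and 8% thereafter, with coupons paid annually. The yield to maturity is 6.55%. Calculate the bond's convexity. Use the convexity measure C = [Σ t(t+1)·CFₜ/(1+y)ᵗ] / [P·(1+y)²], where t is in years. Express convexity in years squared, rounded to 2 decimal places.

With y = 0.0655:
  t   CF        PV=CF/(1+0.0655)^t    t·PV        t(t+1)·PV
  1        50.00        46.9263        46.9263          93.8527
  2        50.00        44.0416        88.0832         264.2496
  3        50.00        41.3342       124.0026         496.0105
  4        50.00        38.7933       155.1730         775.8650
  5        50.00        36.4085       182.0425       1,092.2549
  6        50.00        34.1703       205.0220       1,435.1542
  7     1,080.00       692.7070     4,848.9490      38,791.5921
  Σ                    934.3812     5,650.1987      42,948.9790
P = 934.3812.
Convexity = Σ t(t+1)·PV / [P·(1+y)²] = 42,948.9790 / (934.3812 × 1.135290) = 40.48758.

40.49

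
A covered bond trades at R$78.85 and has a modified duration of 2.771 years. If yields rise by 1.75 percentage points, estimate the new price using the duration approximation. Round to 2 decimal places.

R$75.03

Duration approximation: ΔP/P ≈ -D_mod · Δy = -2.771 × (+0.0175) = -0.0484925.
New price ≈ 78.85 × (1 - 0.0484925) = 75.026366375.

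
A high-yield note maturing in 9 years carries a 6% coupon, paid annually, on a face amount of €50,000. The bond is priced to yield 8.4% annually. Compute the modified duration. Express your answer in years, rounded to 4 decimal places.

6.4943 years

Periodic yield y = 0.084. First find Macaulay duration:
  t   CF        PV=CF/(1+0.084)^t    t·PV
  1     3,000.00     2,767.5277     2,767.5277
  2     3,000.00     2,553.0698     5,106.1396
  3     3,000.00     2,355.2305     7,065.6914
  4     3,000.00     2,172.7218     8,690.8873
  5     3,000.00     2,004.3559    10,021.7796
  6     3,000.00     1,849.0368    11,094.2210
  7     3,000.00     1,705.7535    11,940.2747
  8     3,000.00     1,573.5734    12,588.5870
  9    53,000.00    25,645.5684   230,810.1160
  Σ                 42,626.8379   300,085.2242
P = 42,626.8379; Macaulay duration = 300,085.2242 / 42,626.8379 = 7.03982 years.
Modified duration = D_Mac / (1 + y) = 7.03982 / 1.084 = 6.49430 years.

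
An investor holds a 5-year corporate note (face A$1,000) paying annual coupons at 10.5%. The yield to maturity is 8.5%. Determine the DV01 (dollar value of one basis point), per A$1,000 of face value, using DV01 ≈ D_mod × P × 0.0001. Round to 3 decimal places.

Periodic yield y = 0.085.
  t   CF        PV=CF/(1+0.085)^t    t·PV
  1       105.00        96.7742        96.7742
  2       105.00        89.1928       178.3856
  3       105.00        82.2054       246.6161
  4       105.00        75.7653       303.0612
  5     1,105.00       734.8752     3,674.3760
  Σ                  1,078.8128     4,499.2130
P = 1,078.8128; D_Mac = 4.17052 yrs; D_mod = 3.84380 yrs.
DV01 ≈ 3.84380 × 1,078.8128 × 0.0001 = 0.414674.

A$0.415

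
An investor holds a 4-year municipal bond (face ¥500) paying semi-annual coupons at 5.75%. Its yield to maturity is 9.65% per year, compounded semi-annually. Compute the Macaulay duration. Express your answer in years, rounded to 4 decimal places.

3.5984 years

Periodic yield y = 0.04825. Discount each cash flow and weight by its period:
  t   CF        PV=CF/(1+0.04825)^t    t·PV
  1       14.375        13.7133        13.7133
  2       14.375        13.0821        26.1642
  3       14.375        12.4800        37.4399
  4       14.375        11.9055        47.6221
  5       14.375        11.3575        56.7876
  6       14.375        10.8347        65.0085
  7       14.375        10.3360        72.3522
  8      514.375       352.8262     2,822.6100
  Σ                    436.5355     3,141.6978
Price P = Σ PV = 436.5355.
Macaulay duration = Σ(t·PV) / P = 3,141.6978 / 436.5355 = 7.19689 half-year periods.
In years: 7.19689 / 2 = 3.59845 years.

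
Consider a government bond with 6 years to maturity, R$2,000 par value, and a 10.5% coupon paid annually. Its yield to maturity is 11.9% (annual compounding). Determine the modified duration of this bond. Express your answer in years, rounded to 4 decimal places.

4.2019 years

Periodic yield y = 0.119. First find Macaulay duration:
  t   CF        PV=CF/(1+0.119)^t    t·PV
  1       210.00       187.6676       187.6676
  2       210.00       167.7101       335.4201
  3       210.00       149.8749       449.6248
  4       210.00       133.9365       535.7460
  5       210.00       119.6930       598.4652
  6     2,210.00     1,125.6717     6,754.0303
  Σ                  1,884.5538     8,860.9540
P = 1,884.5538; Macaulay duration = 8,860.9540 / 1,884.5538 = 4.70188 years.
Modified duration = D_Mac / (1 + y) = 4.70188 / 1.119 = 4.20186 years.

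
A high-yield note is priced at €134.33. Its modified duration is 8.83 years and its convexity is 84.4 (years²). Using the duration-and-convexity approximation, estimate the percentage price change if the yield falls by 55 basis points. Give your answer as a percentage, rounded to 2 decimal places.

+4.98%

Duration effect: -D_mod·Δy = -8.83 × (-0.0055) = +0.048565
Convexity effect: ½·C·(Δy)² = 0.5 × 84.4 × (-0.0055)² = +0.00127655
ΔP/P ≈ +0.048565 + 0.00127655 = +0.04984155
= +4.984155%.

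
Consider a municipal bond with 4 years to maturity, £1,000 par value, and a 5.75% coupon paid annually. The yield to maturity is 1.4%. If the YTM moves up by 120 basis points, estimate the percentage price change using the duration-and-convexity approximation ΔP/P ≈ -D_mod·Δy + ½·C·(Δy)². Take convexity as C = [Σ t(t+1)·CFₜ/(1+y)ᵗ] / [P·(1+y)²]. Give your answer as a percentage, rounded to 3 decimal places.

With y = 0.014:
  t   CF        PV=CF/(1+0.014)^t    t·PV        t(t+1)·PV
  1        57.50        56.7061        56.7061         113.4122
  2        57.50        55.9232       111.8464         335.5391
  3        57.50        55.1511       165.4532         661.8129
  4     1,057.50     1,000.2961     4,001.1842      20,005.9211
  Σ                  1,168.0764     4,335.1899      21,116.6854
P = 1,168.0764; D_Mac = 3.71139 yrs; D_mod = 3.66015 yrs; C = 17.58242.
Duration effect: -3.66015 × (+0.012) = -0.043922
Convexity effect: 0.5 × 17.58242 × (0.012)² = +0.0012659
ΔP/P ≈ -0.043922 + 0.0012659 = -0.042656 = -4.2656%.

-4.266%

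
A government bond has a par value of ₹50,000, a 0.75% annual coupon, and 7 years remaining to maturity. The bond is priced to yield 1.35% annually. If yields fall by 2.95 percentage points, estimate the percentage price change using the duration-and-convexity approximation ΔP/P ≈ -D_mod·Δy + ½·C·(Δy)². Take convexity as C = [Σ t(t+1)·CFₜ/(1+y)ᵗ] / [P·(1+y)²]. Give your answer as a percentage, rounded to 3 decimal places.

With y = 0.0135:
  t   CF        PV=CF/(1+0.0135)^t    t·PV        t(t+1)·PV
  1       375.00       370.0049       370.0049         740.0099
  2       375.00       365.0764       730.1528       2,190.4584
  3       375.00       360.2135     1,080.6406       4,322.5622
  4       375.00       355.4154     1,421.6616       7,108.3082
  5       375.00       350.6812     1,753.4061      10,520.4365
  6       375.00       346.0101     2,076.0605      14,532.4233
  7    50,375.00    45,861.5563   321,030.8938   2,568,247.1506
  Σ                 48,008.9578   328,462.8203   2,607,661.3491
P = 48,008.9578; D_Mac = 6.84170 yrs; D_mod = 6.75057 yrs; C = 52.87878.
Duration effect: -6.75057 × (-0.0295) = +0.199142
Convexity effect: 0.5 × 52.87878 × (-0.0295)² = +0.0230089
ΔP/P ≈ +0.199142 + 0.0230089 = +0.222151 = +22.2151%.

+22.215%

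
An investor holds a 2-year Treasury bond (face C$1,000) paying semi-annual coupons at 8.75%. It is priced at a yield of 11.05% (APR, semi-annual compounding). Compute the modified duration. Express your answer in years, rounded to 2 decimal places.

Periodic yield y = 0.05525. First find Macaulay duration:
  t   CF        PV=CF/(1+0.05525)^t    t·PV
  1        43.75        41.4594        41.4594
  2        43.75        39.2887        78.5773
  3        43.75        37.2316       111.6949
  4     1,043.75       841.7343     3,366.9374
  Σ                    959.7140     3,598.6689
P = 959.7140; Macaulay duration = 3,598.6689 / 959.7140 = 3.74973 half-year periods = 1.87487 years.
Modified duration = D_Mac / (1 + y) = 1.87487 / 1.05525 = 1.77670 years.

1.78 years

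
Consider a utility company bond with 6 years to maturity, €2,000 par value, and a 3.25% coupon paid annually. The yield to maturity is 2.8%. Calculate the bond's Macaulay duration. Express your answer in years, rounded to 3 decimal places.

Periodic yield y = 0.028. Discount each cash flow and weight by its year:
  t   CF        PV=CF/(1+0.028)^t    t·PV
  1        65.00        63.2296        63.2296
  2        65.00        61.5074       123.0147
  3        65.00        59.8321       179.4962
  4        65.00        58.2024       232.8096
  5        65.00        56.6171       283.0856
  6     2,065.00     1,749.6910    10,498.1462
  Σ                  2,049.0796    11,379.7820
Price P = Σ PV = 2,049.0796.
Macaulay duration = Σ(t·PV) / P = 11,379.7820 / 2,049.0796 = 5.55361 years.

5.554 years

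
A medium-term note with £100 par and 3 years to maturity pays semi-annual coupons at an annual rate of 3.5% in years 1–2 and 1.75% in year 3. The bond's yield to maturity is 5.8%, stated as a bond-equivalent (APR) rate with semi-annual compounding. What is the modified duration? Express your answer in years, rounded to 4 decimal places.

Periodic yield y = 0.029. First find Macaulay duration:
  t   CF        PV=CF/(1+0.029)^t    t·PV
  1        1.750         1.7007         1.7007
  2        1.750         1.6528         3.3055
  3        1.750         1.6062         4.8185
  4        1.750         1.5609         6.2436
  5        0.875         0.7585         3.7923
  6      100.875        84.9750       509.8501
  Σ                     92.2540       529.7108
P = 92.2540; Macaulay duration = 529.7108 / 92.2540 = 5.74187 half-year periods = 2.87094 years.
Modified duration = D_Mac / (1 + y) = 2.87094 / 1.029 = 2.79003 years.

2.7900 years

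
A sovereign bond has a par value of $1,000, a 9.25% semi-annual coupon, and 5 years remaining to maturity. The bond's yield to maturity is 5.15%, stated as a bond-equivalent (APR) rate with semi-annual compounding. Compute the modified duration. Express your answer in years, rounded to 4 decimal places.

Periodic yield y = 0.02575. First find Macaulay duration:
  t   CF        PV=CF/(1+0.02575)^t    t·PV
  1        46.25        45.0890        45.0890
  2        46.25        43.9571        87.9141
  3        46.25        42.8536       128.5608
  4        46.25        41.7778       167.1112
  5        46.25        40.7290       203.6452
  6        46.25        39.7066       238.2395
  7        46.25        38.7098       270.9687
  8        46.25        37.7381       301.9045
  9        46.25        36.7907       331.1163
  10    1,046.25       811.3724     8,113.7237
  Σ                  1,178.7240     9,888.2729
P = 1,178.7240; Macaulay duration = 9,888.2729 / 1,178.7240 = 8.38896 half-year periods = 4.19448 years.
Modified duration = D_Mac / (1 + y) = 4.19448 / 1.02575 = 4.08919 years.

4.0892 years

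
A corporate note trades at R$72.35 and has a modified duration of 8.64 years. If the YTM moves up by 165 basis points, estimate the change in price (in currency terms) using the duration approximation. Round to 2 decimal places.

Duration approximation: ΔP/P ≈ -D_mod · Δy = -8.64 × (+0.0165) = -0.142560.
ΔP ≈ 72.35 × (-0.142560) = -10.314216.

-R$10.31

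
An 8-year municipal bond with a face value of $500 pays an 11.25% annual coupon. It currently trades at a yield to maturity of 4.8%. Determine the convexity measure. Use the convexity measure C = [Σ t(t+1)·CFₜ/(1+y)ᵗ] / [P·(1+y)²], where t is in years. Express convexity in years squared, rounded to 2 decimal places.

44.68

With y = 0.048:
  t   CF        PV=CF/(1+0.048)^t    t·PV        t(t+1)·PV
  1        56.25        53.6737        53.6737         107.3473
  2        56.25        51.2153       102.4307         307.2920
  3        56.25        48.8696       146.6088         586.4351
  4        56.25        46.6313       186.5251         932.6257
  5        56.25        44.4955       222.4775       1,334.8651
  6        56.25        42.4575       254.7452       1,783.2167
  7        56.25        40.5129       283.5904       2,268.7235
  8       556.25       382.2784     3,058.2272      27,524.0450
  Σ                    710.1342     4,308.2786      34,844.5504
P = 710.1342.
Convexity = Σ t(t+1)·PV / [P·(1+y)²] = 34,844.5504 / (710.1342 × 1.098304) = 44.67575.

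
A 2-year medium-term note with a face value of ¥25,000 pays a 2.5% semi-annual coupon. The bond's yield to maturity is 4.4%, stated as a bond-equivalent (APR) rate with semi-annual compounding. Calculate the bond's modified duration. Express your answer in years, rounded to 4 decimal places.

1.9202 years

Periodic yield y = 0.022. First find Macaulay duration:
  t   CF        PV=CF/(1+0.022)^t    t·PV
  1       312.50       305.7730       305.7730
  2       312.50       299.1908       598.3816
  3       312.50       292.7503       878.2509
  4    25,312.50    23,202.3224    92,809.2897
  Σ                 24,100.0365    94,591.6951
P = 24,100.0365; Macaulay duration = 94,591.6951 / 24,100.0365 = 3.92496 half-year periods = 1.96248 years.
Modified duration = D_Mac / (1 + y) = 1.96248 / 1.022 = 1.92024 years.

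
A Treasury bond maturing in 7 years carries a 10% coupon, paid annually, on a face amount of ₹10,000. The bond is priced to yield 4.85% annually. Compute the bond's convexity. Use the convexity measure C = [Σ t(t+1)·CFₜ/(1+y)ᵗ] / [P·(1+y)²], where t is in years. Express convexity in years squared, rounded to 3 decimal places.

With y = 0.0485:
  t   CF        PV=CF/(1+0.0485)^t    t·PV        t(t+1)·PV
  1     1,000.00       953.7434       953.7434       1,907.4869
  2     1,000.00       909.6266     1,819.2531       5,457.7593
  3     1,000.00       867.5504     2,602.6511      10,410.6044
  4     1,000.00       827.4205     3,309.6819      16,548.4094
  5     1,000.00       789.1468     3,945.7342      23,674.4054
  6     1,000.00       752.6436     4,515.8618      31,611.0325
  7    11,000.00     7,896.1182    55,272.8275     442,182.6199
  Σ                 12,996.2495    72,419.7530     531,792.3178
P = 12,996.2495.
Convexity = Σ t(t+1)·PV / [P·(1+y)²] = 531,792.3178 / (12,996.2495 × 1.099352) = 37.22092.

37.221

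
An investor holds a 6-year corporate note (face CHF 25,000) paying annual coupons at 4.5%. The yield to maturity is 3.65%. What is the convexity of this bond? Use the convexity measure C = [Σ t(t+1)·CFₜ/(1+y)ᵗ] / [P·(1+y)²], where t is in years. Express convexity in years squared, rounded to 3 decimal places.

33.958

With y = 0.0365:
  t   CF        PV=CF/(1+0.0365)^t    t·PV        t(t+1)·PV
  1     1,125.00     1,085.3835     1,085.3835       2,170.7670
  2     1,125.00     1,047.1621     2,094.3242       6,282.9725
  3     1,125.00     1,010.2866     3,030.8599      12,123.4395
  4     1,125.00       974.7097     3,898.8389      19,494.1944
  5     1,125.00       940.3856     4,701.9282      28,211.5693
  6    26,125.00    21,068.8320   126,412.9921     884,890.9448
  Σ                 26,126.7596   141,224.3268     953,173.8875
P = 26,126.7596.
Convexity = Σ t(t+1)·PV / [P·(1+y)²] = 953,173.8875 / (26,126.7596 × 1.074332) = 33.95846.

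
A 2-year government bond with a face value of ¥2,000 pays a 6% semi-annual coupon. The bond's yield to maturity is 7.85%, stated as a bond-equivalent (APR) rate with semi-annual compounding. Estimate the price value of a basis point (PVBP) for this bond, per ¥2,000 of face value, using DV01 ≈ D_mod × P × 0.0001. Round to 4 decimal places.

¥0.3557

Periodic yield y = 0.03925.
  t   CF        PV=CF/(1+0.03925)^t    t·PV
  1        60.00        57.7339        57.7339
  2        60.00        55.5535       111.1069
  3        60.00        53.4553       160.3660
  4     2,060.00     1,765.9853     7,063.9413
  Σ                  1,932.7281     7,393.1482
P = 1,932.7281; D_Mac = 3.82524 half-year periods = 1.91262 yrs; D_mod = 1.84038 yrs.
DV01 ≈ 1.84038 × 1,932.7281 × 0.0001 = 0.355696.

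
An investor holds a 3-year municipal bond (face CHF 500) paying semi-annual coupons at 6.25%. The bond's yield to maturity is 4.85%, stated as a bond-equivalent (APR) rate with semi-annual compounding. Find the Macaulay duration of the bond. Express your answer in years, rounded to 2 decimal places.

2.79 years

Periodic yield y = 0.02425. Discount each cash flow and weight by its period:
  t   CF        PV=CF/(1+0.02425)^t    t·PV
  1       15.625        15.2551        15.2551
  2       15.625        14.8939        29.7878
  3       15.625        14.5413        43.6238
  4       15.625        14.1970        56.7879
  5       15.625        13.8609        69.3043
  6      515.625       446.5788     2,679.4730
  Σ                    519.3269     2,894.2318
Price P = Σ PV = 519.3269.
Macaulay duration = Σ(t·PV) / P = 2,894.2318 / 519.3269 = 5.57304 half-year periods.
In years: 5.57304 / 2 = 2.78652 years.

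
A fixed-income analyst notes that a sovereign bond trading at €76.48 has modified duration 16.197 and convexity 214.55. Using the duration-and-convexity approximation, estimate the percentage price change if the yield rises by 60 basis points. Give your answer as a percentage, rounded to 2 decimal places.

Duration effect: -D_mod·Δy = -16.197 × (+0.006) = -0.097182
Convexity effect: ½·C·(Δy)² = 0.5 × 214.55 × (0.006)² = +0.0038619
ΔP/P ≈ -0.097182 + 0.0038619 = -0.0933201
= -9.33201%.

-9.33%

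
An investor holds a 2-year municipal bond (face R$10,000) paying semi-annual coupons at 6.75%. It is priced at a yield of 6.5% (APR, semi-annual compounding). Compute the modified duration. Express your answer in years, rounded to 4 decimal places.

1.8445 years

Periodic yield y = 0.0325. First find Macaulay duration:
  t   CF        PV=CF/(1+0.0325)^t    t·PV
  1       337.50       326.8765       326.8765
  2       337.50       316.5874       633.1748
  3       337.50       306.6222       919.8666
  4    10,337.50     9,096.1012    36,384.4046
  Σ                 10,046.1873    38,264.3226
P = 10,046.1873; Macaulay duration = 38,264.3226 / 10,046.1873 = 3.80884 half-year periods = 1.90442 years.
Modified duration = D_Mac / (1 + y) = 1.90442 / 1.0325 = 1.84447 years.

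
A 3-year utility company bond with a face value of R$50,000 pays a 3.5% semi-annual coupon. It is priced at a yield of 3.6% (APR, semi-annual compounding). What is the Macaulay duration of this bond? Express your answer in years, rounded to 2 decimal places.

2.87 years

Periodic yield y = 0.018. Discount each cash flow and weight by its period:
  t   CF        PV=CF/(1+0.018)^t    t·PV
  1       875.00       859.5285       859.5285
  2       875.00       844.3305     1,688.6611
  3       875.00       829.4013     2,488.2039
  4       875.00       814.7361     3,258.9443
  5       875.00       800.3301     4,001.6506
  6    50,875.00    45,710.6876   274,264.1256
  Σ                 49,859.0141   286,561.1140
Price P = Σ PV = 49,859.0141.
Macaulay duration = Σ(t·PV) / P = 286,561.1140 / 49,859.0141 = 5.74743 half-year periods.
In years: 5.74743 / 2 = 2.87371 years.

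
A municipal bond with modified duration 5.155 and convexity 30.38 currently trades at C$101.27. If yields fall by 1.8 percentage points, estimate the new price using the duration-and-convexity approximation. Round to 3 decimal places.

C$111.165

Duration effect: -D_mod·Δy = -5.155 × (-0.018) = +0.092790
Convexity effect: ½·C·(Δy)² = 0.5 × 30.38 × (-0.018)² = +0.00492156
ΔP/P ≈ +0.092790 + 0.00492156 = +0.09771156
New price ≈ 101.27 × (1 + 0.09771156) = 111.1652496812.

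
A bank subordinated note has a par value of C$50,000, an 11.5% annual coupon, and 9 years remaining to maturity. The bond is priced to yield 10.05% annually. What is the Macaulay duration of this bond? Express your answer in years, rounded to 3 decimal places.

6.175 years

Periodic yield y = 0.1005. Discount each cash flow and weight by its year:
  t   CF        PV=CF/(1+0.1005)^t    t·PV
  1     5,750.00     5,224.8978     5,224.8978
  2     5,750.00     4,747.7490     9,495.4980
  3     5,750.00     4,314.1745    12,942.5234
  4     5,750.00     3,920.1949    15,680.7795
  5     5,750.00     3,562.1943    17,810.9717
  6     5,750.00     3,236.8872    19,421.3231
  7     5,750.00     2,941.2878    20,589.0144
  8     5,750.00     2,672.6831    21,381.4649
  9    55,750.00    23,546.9385   211,922.4466
  Σ                 54,167.0070   334,468.9194
Price P = Σ PV = 54,167.0070.
Macaulay duration = Σ(t·PV) / P = 334,468.9194 / 54,167.0070 = 6.17477 years.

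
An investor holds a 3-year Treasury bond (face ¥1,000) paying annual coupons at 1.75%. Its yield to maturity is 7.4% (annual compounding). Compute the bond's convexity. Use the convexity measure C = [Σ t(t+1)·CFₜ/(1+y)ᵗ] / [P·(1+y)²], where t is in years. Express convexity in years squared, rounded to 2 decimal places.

With y = 0.074:
  t   CF        PV=CF/(1+0.074)^t    t·PV        t(t+1)·PV
  1        17.50        16.2942        16.2942          32.5885
  2        17.50        15.1715        30.3431          91.0292
  3     1,017.50       821.3374     2,464.0121       9,856.0482
  Σ                    852.8031     2,510.6494       9,979.6659
P = 852.8031.
Convexity = Σ t(t+1)·PV / [P·(1+y)²] = 9,979.6659 / (852.8031 × 1.153476) = 10.14515.

10.15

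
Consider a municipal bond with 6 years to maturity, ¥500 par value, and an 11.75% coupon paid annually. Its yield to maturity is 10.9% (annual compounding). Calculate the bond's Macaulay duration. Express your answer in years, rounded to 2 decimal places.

Periodic yield y = 0.109. Discount each cash flow and weight by its year:
  t   CF        PV=CF/(1+0.109)^t    t·PV
  1        58.75        52.9757        52.9757
  2        58.75        47.7688        95.5377
  3        58.75        43.0738       129.2214
  4        58.75        38.8402       155.3609
  5        58.75        35.0227       175.1137
  6       558.75       300.3504     1,802.1026
  Σ                    518.0317     2,410.3119
Price P = Σ PV = 518.0317.
Macaulay duration = Σ(t·PV) / P = 2,410.3119 / 518.0317 = 4.65283 years.

4.65 years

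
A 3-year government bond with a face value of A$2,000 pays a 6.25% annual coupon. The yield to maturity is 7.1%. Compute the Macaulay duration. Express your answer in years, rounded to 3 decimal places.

2.825 years

Periodic yield y = 0.071. Discount each cash flow and weight by its year:
  t   CF        PV=CF/(1+0.071)^t    t·PV
  1       125.00       116.7134       116.7134
  2       125.00       108.9761       217.9521
  3     2,125.00     1,729.7786     5,189.3358
  Σ                  1,955.4680     5,524.0013
Price P = Σ PV = 1,955.4680.
Macaulay duration = Σ(t·PV) / P = 5,524.0013 / 1,955.4680 = 2.82490 years.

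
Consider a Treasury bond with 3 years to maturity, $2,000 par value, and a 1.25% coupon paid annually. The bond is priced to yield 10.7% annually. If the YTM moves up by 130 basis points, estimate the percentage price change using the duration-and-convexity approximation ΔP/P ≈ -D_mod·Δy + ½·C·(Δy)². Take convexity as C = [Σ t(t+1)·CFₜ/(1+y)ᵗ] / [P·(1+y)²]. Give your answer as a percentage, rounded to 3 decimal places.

-3.392%

With y = 0.107:
  t   CF        PV=CF/(1+0.107)^t    t·PV        t(t+1)·PV
  1        25.00        22.5836        22.5836          45.1671
  2        25.00        20.4007        40.8014         122.4041
  3     2,025.00     1,492.7331     4,478.1993      17,912.7973
  Σ                  1,535.7174     4,541.5843      18,080.3685
P = 1,535.7174; D_Mac = 2.95730 yrs; D_mod = 2.67146 yrs; C = 9.60729.
Duration effect: -2.67146 × (+0.013) = -0.034729
Convexity effect: 0.5 × 9.60729 × (0.013)² = +0.0008118
ΔP/P ≈ -0.034729 + 0.0008118 = -0.033917 = -3.3917%.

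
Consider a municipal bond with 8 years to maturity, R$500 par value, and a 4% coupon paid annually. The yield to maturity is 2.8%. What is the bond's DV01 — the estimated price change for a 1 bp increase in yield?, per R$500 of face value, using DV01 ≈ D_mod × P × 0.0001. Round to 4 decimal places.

Periodic yield y = 0.028.
  t   CF        PV=CF/(1+0.028)^t    t·PV
  1        20.00        19.4553        19.4553
  2        20.00        18.9253        37.8507
  3        20.00        18.4099        55.2296
  4        20.00        17.9084        71.6337
  5        20.00        17.4207        87.1033
  6        20.00        16.9462       101.6770
  7        20.00        16.4846       115.3921
  8       520.00       416.9255     3,335.4038
  Σ                    542.4758     3,823.7454
P = 542.4758; D_Mac = 7.04869 yrs; D_mod = 6.85671 yrs.
DV01 ≈ 6.85671 × 542.4758 × 0.0001 = 0.371960.

R$0.3720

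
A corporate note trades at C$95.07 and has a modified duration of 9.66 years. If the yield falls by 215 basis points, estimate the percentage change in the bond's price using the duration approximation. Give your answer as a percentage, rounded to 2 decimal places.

Duration approximation: ΔP/P ≈ -D_mod · Δy = -9.66 × (-0.0215) = +0.207690.
As a percentage: +20.7690%.

+20.77%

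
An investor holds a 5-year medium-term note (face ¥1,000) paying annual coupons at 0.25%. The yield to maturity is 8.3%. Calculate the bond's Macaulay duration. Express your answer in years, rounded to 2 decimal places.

4.97 years

Periodic yield y = 0.083. Discount each cash flow and weight by its year:
  t   CF        PV=CF/(1+0.083)^t    t·PV
  1         2.50         2.3084         2.3084
  2         2.50         2.1315         4.2630
  3         2.50         1.9681         5.9044
  4         2.50         1.8173         7.2692
  5     1,002.50       672.8869     3,364.4347
  Σ                    681.1123     3,384.1797
Price P = Σ PV = 681.1123.
Macaulay duration = Σ(t·PV) / P = 3,384.1797 / 681.1123 = 4.96861 years.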